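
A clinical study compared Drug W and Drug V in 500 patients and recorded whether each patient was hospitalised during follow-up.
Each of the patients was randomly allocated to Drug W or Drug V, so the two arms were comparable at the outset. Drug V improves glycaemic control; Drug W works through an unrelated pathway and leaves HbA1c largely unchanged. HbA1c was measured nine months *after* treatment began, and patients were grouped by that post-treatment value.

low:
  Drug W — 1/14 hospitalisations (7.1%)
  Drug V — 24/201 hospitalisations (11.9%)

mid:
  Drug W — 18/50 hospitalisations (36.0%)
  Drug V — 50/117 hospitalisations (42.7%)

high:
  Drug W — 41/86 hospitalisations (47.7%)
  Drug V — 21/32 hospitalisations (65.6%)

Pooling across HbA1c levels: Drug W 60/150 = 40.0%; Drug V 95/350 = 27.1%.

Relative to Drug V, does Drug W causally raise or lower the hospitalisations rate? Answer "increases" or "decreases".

increases

The stratified and pooled comparisons disagree (Drug W wins within each HbA1c; Drug V wins overall), so the answer turns on the causal role of HbA1c.
The distribution of HbA1c is itself part of what the drug does — it is an intermediate outcome. Holding it fixed would remove that part of the effect; the total effect is the pooled difference.
Pooled: Drug W 40.0% vs Drug V 27.1%; Drug V is lower overall.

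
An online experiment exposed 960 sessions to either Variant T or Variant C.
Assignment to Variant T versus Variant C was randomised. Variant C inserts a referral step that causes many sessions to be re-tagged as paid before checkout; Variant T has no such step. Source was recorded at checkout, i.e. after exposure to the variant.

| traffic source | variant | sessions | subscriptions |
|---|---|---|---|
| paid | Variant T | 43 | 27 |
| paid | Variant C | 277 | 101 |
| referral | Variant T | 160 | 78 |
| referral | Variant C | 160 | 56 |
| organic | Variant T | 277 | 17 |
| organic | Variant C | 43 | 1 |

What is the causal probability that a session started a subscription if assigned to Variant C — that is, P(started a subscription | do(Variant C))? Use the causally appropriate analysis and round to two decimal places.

0.33

The distribution of traffic source is itself part of what the variant does — it is an intermediate outcome. Holding it fixed would remove that part of the effect; the total effect is the pooled difference.
So P(outcome | do(Variant C)) is just the pooled rate for Variant C: 158/480 = 0.329.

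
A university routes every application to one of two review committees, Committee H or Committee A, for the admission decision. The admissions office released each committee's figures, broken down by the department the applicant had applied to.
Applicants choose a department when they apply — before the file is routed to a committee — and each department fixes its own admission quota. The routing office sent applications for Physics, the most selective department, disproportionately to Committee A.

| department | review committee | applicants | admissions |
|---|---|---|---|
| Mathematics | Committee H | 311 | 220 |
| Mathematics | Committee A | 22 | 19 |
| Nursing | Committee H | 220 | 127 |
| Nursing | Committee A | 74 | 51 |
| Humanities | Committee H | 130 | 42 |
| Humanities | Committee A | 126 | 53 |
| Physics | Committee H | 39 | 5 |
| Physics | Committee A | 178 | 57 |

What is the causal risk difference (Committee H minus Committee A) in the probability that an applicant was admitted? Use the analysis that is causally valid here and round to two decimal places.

-0.14

Here department is a common cause — it drives both which review committee a case falls under and the outcome. The crude comparison mixes populations; the stratum-specific rates are the causally relevant ones.
Adjusting over the population distribution of department: 0.303·(0.707−0.864) + 0.267·(0.577−0.689) + 0.233·(0.323−0.421) + 0.197·(0.128−0.320) = -0.138.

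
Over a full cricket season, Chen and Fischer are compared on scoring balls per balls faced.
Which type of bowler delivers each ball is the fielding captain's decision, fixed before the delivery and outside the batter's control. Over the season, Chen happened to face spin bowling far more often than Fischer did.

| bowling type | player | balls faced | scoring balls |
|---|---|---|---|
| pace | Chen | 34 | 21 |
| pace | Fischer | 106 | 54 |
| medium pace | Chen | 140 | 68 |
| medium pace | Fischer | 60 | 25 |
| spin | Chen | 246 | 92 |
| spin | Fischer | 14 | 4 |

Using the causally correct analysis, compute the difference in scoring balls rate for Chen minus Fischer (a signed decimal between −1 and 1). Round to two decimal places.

+0.09

Since bowling type is a pre-existing factor (not a product of the player) and it affects the outcome on its own, it is a confounder. The stratified rates, not the pooled rate, identify the causal effect.
Adjusting over the population distribution of bowling type: 0.233·(0.618−0.509) + 0.333·(0.486−0.417) + 0.433·(0.374−0.286) = +0.087.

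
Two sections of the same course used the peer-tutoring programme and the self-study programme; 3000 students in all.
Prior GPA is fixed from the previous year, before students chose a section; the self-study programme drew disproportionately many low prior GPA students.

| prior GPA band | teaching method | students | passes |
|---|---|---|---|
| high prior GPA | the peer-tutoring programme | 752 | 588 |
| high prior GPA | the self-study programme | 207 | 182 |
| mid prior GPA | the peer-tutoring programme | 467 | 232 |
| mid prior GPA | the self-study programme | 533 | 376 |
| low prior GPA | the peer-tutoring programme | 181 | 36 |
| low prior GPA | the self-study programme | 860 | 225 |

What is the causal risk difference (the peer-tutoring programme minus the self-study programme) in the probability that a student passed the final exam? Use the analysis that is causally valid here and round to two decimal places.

-0.12

the self-study programme is higher inside every prior GPA band stratum but the peer-tutoring programme is higher in aggregate. Whether to stratify depends on how prior GPA band relates to the teaching method.
Nothing the teaching method does changes prior GPA band; the imbalance is an allocation artefact. With prior GPA band also predicting the outcome, the pooled figure is confounded, and the within-stratum comparison is the causal one.
Adjusting over the population distribution of prior GPA band: 0.320·(0.782−0.879) + 0.333·(0.497−0.705) + 0.347·(0.199−0.262) = -0.122.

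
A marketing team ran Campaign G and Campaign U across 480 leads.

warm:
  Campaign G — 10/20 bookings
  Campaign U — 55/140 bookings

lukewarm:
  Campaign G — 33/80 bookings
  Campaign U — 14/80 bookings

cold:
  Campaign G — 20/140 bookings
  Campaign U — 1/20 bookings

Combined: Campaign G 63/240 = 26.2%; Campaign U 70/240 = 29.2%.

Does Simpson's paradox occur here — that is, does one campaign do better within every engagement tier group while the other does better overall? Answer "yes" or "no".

Within each engagement tier level (warm 50.0% vs 39.3%; lukewarm 41.2% vs 17.5%; cold 14.3% vs 5.0%), Campaign G has the higher rate every time. Pooled: 26.2% vs 29.2% — Campaign U has the higher rate overall. The two comparisons disagree.

yes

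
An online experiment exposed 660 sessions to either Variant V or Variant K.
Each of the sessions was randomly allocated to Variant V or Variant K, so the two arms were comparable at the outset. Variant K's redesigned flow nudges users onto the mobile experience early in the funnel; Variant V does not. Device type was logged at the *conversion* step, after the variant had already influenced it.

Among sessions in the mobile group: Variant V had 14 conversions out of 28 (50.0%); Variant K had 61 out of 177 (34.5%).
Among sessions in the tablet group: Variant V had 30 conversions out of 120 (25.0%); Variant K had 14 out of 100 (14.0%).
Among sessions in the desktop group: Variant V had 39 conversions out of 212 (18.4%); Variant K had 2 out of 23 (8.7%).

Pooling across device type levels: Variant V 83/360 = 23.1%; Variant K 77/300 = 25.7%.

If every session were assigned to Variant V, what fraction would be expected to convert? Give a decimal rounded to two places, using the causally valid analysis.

0.23

Variant V is higher inside every device type stratum but Variant K is higher in aggregate. Whether to stratify depends on how device type relates to the variant.
The distribution of device type is itself part of what the variant does — it is an intermediate outcome. Holding it fixed would remove that part of the effect; the total effect is the pooled difference.
So P(outcome | do(Variant V)) is just the pooled rate for Variant V: 83/360 = 0.231.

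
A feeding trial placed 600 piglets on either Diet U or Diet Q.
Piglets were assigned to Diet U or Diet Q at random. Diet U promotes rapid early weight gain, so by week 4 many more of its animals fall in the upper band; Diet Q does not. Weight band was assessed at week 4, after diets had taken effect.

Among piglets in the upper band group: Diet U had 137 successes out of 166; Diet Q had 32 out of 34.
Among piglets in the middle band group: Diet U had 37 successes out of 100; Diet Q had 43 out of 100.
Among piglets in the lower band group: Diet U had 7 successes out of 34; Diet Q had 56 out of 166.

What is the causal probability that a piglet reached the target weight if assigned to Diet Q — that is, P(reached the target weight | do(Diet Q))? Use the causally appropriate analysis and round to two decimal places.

0.44

Diet Q is higher inside every week-4 weight band stratum but Diet U is higher in aggregate. Whether to stratify depends on how week-4 weight band relates to the diet.
Stratifying would compare diets among piglets the diets themselves sorted into week-4 weight band groups — a form of selection on an intermediate. The unconditioned pooled rates give the total causal effect.
So P(outcome | do(Diet Q)) is just the pooled rate for Diet Q: 131/300 = 0.437.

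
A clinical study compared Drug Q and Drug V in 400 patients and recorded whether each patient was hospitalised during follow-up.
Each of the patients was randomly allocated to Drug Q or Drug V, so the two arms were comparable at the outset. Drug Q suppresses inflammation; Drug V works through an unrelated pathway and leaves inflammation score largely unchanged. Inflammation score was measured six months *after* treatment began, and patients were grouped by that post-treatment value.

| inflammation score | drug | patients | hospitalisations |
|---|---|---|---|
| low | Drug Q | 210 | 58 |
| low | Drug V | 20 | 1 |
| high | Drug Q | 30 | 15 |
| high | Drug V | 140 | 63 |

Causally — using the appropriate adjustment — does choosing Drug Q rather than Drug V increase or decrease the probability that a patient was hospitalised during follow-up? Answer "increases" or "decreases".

Within every inflammation score level Drug V has the lower rate, yet pooled Drug Q does — Simpson's reversal.
The distribution of inflammation score is itself part of what the drug does — it is an intermediate outcome. Holding it fixed would remove that part of the effect; the total effect is the pooled difference.
Pooled: Drug Q 30.4% vs Drug V 40.0%; Drug Q is lower overall.

decreases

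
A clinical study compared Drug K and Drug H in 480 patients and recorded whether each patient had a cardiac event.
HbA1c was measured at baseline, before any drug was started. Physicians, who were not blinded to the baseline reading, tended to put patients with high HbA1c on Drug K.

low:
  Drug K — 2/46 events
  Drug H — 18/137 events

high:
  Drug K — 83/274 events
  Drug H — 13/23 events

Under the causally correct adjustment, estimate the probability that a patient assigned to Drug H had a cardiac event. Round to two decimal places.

0.40

HbA1c satisfies the back-door criterion: it is not a descendant of the drug, and it blocks the spurious path from drug to outcome. Adjusting for it (i.e., using the within-HbA1c rates) gives the causal effect.
Standardising Drug H to the population HbA1c mix: 0.381·18/137 + 0.619·13/23 = 0.400.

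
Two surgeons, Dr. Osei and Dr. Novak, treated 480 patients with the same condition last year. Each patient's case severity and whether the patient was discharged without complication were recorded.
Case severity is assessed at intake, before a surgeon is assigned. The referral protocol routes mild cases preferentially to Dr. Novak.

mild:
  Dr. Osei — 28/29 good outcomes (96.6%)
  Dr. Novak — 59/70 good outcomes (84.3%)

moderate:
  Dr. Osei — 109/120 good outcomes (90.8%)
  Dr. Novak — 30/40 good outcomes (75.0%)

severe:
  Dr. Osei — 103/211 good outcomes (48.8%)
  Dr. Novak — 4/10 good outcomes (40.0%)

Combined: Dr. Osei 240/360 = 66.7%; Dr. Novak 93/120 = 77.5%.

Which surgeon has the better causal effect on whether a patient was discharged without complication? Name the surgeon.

Dr. Osei

Since case severity is a pre-existing factor (not a product of the surgeon) and it affects the outcome on its own, it is a confounder. The stratified rates, not the pooled rate, identify the causal effect.
Within each level — mild: 96.6% vs 84.3%; moderate: 90.8% vs 75.0%; severe: 48.8% vs 40.0% — Dr. Osei is higher every time.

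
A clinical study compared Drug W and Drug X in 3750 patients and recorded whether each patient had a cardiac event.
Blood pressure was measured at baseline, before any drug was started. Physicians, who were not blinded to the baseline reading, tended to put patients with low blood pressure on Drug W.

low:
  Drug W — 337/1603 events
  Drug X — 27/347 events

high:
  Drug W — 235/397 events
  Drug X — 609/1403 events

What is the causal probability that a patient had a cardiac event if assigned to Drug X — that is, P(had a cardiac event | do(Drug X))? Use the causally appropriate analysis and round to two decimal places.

The imbalance in blood pressure arose from how patients were allocated, not from anything the drug did; and blood pressure independently affects the outcome. The pooled gap is confounded — condition on blood pressure.
Standardising Drug X to the population blood pressure mix: 0.520·27/347 + 0.480·609/1403 = 0.249.

0.25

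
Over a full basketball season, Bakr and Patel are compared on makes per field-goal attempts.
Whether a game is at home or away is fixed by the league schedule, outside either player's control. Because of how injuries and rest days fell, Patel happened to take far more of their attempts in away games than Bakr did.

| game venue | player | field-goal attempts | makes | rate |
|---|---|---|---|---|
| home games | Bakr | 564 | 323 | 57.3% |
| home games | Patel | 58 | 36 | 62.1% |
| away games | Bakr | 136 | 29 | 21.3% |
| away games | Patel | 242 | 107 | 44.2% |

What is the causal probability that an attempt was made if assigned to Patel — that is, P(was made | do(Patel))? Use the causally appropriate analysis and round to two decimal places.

0.55

Here game venue is a common cause — it drives both which player a case falls under and the outcome. The crude comparison mixes populations; the stratum-specific rates are the causally relevant ones.
Standardising Patel to the population game venue mix: 0.622·36/58 + 0.378·107/242 = 0.553.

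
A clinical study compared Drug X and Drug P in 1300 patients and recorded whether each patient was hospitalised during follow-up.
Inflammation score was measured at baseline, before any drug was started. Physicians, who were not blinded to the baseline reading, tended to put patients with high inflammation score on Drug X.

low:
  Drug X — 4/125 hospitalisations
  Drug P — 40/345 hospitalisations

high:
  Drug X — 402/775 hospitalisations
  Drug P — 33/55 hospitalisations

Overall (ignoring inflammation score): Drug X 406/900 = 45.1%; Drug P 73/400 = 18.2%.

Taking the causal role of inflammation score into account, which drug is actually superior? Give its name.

The stratified and pooled comparisons disagree (Drug X wins within each inflammation score; Drug P wins overall), so the answer turns on the causal role of inflammation score.
Inflammation score is set before the drug has any effect — it is not caused by the drug — and it independently drives the outcome. That makes it a confounder, so the causal comparison is within inflammation score levels.
Within each level — low: 3.2% vs 11.6%; high: 51.9% vs 60.0% — Drug X is lower every time.

Drug X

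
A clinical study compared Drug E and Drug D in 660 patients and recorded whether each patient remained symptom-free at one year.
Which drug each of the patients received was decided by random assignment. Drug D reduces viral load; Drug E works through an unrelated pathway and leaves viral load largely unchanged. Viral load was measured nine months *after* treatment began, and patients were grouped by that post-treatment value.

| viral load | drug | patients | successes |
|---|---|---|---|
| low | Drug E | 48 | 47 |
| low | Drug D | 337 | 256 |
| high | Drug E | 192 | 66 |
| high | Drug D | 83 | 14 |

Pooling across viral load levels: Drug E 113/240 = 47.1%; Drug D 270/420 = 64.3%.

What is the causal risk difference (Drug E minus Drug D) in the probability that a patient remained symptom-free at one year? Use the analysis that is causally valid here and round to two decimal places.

-0.17

Viral load is recorded after the drug and is itself shifted by it — it sits on the causal path from drug to outcome. Conditioning on a mediator would strip out part of the effect we want; the pooled comparison gives the total causal effect.
The causal difference is the pooled difference: 0.471 − 0.643 = -0.172.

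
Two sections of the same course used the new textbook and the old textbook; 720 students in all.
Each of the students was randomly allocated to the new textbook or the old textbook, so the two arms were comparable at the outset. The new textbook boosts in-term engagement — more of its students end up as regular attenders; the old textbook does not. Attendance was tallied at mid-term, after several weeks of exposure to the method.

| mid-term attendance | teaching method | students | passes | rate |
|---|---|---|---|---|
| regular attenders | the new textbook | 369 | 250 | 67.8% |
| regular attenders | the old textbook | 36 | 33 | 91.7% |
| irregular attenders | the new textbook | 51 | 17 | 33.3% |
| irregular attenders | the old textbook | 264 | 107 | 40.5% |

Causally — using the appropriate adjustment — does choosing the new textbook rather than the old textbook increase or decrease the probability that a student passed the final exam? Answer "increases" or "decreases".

increases

The stratified and pooled comparisons disagree (the old textbook wins within each mid-term attendance; the new textbook wins overall), so the answer turns on the causal role of mid-term attendance.
Stratifying would compare teaching methods among students the teaching methods themselves sorted into mid-term attendance groups — a form of selection on an intermediate. The unconditioned pooled rates give the total causal effect.
Pooled: the new textbook 63.6% vs the old textbook 46.7%; the new textbook is higher overall.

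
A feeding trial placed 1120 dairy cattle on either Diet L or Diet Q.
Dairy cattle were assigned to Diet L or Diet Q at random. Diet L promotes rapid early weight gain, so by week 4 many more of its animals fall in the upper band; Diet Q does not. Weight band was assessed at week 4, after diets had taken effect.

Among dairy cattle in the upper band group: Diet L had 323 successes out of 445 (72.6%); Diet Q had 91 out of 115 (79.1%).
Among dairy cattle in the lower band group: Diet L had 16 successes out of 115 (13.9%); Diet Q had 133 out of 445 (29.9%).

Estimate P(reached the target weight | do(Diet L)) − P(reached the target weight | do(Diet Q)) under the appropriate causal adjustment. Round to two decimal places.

The stratified and pooled comparisons disagree (Diet Q wins within each week-4 weight band; Diet L wins overall), so the answer turns on the causal role of week-4 weight band.
Stratifying would compare diets among dairy cattle the diets themselves sorted into week-4 weight band groups — a form of selection on an intermediate. The unconditioned pooled rates give the total causal effect.
The causal difference is the pooled difference: 0.605 − 0.400 = +0.205.

+0.21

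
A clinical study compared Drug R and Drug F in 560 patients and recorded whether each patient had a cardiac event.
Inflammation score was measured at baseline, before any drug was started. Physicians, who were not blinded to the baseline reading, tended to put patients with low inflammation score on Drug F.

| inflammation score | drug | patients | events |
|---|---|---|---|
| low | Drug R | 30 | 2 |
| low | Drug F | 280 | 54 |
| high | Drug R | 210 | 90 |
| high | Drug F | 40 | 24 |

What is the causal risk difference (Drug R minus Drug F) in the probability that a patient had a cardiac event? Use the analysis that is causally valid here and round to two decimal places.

-0.15

Within every inflammation score level Drug R has the lower rate, yet pooled Drug F does — Simpson's reversal.
Inflammation score is set before the drug has any effect — it is not caused by the drug — and it independently drives the outcome. That makes it a confounder, so the causal comparison is within inflammation score levels.
Adjusting over the population distribution of inflammation score: 0.554·(0.067−0.193) + 0.446·(0.429−0.600) = -0.146.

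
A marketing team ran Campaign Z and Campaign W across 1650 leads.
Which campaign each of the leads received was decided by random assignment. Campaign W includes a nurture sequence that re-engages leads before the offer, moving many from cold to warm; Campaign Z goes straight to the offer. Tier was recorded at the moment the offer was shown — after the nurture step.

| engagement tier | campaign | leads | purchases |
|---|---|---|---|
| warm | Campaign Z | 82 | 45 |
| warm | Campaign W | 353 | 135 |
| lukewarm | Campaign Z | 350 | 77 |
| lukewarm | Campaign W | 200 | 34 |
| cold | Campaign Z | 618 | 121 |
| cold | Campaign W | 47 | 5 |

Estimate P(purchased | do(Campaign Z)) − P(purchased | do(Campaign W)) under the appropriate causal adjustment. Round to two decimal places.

-0.06

The stratified and pooled comparisons disagree (Campaign Z wins within each engagement tier; Campaign W wins overall), so the answer turns on the causal role of engagement tier.
Engagement tier is downstream of the campaign. One should not condition on a consequence of treatment, so the overall rates are the right comparison.
The causal difference is the pooled difference: 0.231 − 0.290 = -0.059.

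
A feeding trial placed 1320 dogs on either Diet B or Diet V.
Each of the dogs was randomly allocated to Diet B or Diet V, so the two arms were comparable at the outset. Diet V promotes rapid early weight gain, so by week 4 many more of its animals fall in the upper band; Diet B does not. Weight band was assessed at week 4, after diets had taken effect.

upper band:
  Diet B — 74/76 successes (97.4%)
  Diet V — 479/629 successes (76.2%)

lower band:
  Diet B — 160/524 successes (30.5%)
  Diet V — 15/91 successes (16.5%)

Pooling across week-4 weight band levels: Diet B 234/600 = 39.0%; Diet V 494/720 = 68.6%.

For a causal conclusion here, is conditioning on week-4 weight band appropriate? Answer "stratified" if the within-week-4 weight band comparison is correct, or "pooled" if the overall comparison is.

pooled

The distribution of week-4 weight band is itself part of what the diet does — it is an intermediate outcome. Holding it fixed would remove that part of the effect; the total effect is the pooled difference.
Pooled: Diet B 39.0% vs Diet V 68.6%; Diet V is higher overall.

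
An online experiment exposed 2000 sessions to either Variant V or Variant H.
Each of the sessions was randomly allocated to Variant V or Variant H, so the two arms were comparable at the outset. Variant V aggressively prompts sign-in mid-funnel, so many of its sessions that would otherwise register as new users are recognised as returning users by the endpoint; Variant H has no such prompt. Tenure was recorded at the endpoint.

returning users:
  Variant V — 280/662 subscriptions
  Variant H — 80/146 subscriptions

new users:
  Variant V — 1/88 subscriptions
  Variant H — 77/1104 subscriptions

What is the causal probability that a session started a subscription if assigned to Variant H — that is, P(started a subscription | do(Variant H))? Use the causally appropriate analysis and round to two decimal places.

0.13

Because the variant influences user tenure, user tenure is a post-treatment mediator, not a confounder. Stratifying on it would bias the estimate; the causal effect is the crude pooled difference.
So P(outcome | do(Variant H)) is just the pooled rate for Variant H: 157/1250 = 0.126.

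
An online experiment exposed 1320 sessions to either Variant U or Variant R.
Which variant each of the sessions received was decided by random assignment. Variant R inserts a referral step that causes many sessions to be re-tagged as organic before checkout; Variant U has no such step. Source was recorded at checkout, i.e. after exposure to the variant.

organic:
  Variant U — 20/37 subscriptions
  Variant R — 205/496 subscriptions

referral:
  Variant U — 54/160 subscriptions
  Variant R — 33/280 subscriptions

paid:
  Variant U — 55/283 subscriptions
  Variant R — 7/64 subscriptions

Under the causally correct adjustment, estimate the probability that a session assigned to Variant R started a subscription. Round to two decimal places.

Traffic source lies on the pathway variant → traffic source → outcome, so adjusting for it blocks the indirect effect. For the total causal effect of variant, use the unadjusted pooled rates.
So P(outcome | do(Variant R)) is just the pooled rate for Variant R: 245/840 = 0.292.

0.29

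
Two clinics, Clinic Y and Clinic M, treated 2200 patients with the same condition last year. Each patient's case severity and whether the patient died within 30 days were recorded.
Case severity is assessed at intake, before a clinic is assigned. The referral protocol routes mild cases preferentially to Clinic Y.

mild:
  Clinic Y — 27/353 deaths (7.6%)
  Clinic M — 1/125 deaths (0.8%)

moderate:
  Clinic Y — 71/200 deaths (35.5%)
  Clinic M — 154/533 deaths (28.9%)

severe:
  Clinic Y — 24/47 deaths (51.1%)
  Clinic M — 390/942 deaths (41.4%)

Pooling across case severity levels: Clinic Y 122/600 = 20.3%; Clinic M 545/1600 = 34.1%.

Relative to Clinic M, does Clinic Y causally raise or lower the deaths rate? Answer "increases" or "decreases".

increases

Case severity is set before the clinic has any effect — it is not caused by the clinic — and it independently drives the outcome. That makes it a confounder, so the causal comparison is within case severity levels.
Within each level — mild: 7.6% vs 0.8%; moderate: 35.5% vs 28.9%; severe: 51.1% vs 41.4% — Clinic M is lower every time.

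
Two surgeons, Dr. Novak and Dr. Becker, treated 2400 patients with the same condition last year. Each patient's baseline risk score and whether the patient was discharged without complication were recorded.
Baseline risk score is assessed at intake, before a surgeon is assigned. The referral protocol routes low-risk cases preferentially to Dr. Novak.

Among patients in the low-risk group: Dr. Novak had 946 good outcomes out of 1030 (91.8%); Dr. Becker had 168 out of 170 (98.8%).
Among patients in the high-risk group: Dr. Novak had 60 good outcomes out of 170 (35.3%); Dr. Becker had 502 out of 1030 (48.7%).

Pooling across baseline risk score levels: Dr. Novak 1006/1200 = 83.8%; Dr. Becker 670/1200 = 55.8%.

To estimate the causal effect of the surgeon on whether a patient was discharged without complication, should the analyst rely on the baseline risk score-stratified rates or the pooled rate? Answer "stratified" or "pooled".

The imbalance in baseline risk score arose from how patients were allocated, not from anything the surgeon did; and baseline risk score independently affects the outcome. The pooled gap is confounded — condition on baseline risk score.
Within each level — low-risk: 91.8% vs 98.8%; high-risk: 35.3% vs 48.7% — Dr. Becker is higher every time.

stratified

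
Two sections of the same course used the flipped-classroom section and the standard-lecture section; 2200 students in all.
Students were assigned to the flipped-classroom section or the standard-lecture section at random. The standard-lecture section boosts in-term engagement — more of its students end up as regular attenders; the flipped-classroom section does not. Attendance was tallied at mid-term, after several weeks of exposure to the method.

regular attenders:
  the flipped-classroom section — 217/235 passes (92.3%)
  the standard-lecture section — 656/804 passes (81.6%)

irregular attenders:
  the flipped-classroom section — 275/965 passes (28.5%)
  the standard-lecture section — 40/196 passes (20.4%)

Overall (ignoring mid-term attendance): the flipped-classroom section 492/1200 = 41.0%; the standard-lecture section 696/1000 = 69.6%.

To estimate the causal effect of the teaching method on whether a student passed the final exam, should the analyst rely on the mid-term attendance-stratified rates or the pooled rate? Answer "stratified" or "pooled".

The stratified and pooled comparisons disagree (the flipped-classroom section wins within each mid-term attendance; the standard-lecture section wins overall), so the answer turns on the causal role of mid-term attendance.
Mid-term attendance here is a post-treatment variable shaped by the teaching method; conditioning on it would introduce bias rather than remove it. The overall comparison is the causal one.
Pooled: the flipped-classroom section 41.0% vs the standard-lecture section 69.6%; the standard-lecture section is higher overall.

pooled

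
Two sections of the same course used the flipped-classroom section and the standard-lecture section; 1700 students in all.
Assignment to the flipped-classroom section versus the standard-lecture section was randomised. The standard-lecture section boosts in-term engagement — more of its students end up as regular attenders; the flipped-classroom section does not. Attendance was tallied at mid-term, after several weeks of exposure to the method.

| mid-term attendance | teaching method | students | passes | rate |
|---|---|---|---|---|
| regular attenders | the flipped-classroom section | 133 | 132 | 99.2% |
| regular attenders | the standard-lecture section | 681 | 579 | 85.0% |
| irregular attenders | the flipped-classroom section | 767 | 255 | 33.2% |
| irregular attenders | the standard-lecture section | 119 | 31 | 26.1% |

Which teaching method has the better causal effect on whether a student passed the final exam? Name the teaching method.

The stratified and pooled comparisons disagree (the flipped-classroom section wins within each mid-term attendance; the standard-lecture section wins overall), so the answer turns on the causal role of mid-term attendance.
Mid-term attendance is recorded after the teaching method and is itself shifted by it — it sits on the causal path from teaching method to outcome. Conditioning on a mediator would strip out part of the effect we want; the pooled comparison gives the total causal effect.
Pooled: the flipped-classroom section 43.0% vs the standard-lecture section 76.2%; the standard-lecture section is higher overall.

the standard-lecture section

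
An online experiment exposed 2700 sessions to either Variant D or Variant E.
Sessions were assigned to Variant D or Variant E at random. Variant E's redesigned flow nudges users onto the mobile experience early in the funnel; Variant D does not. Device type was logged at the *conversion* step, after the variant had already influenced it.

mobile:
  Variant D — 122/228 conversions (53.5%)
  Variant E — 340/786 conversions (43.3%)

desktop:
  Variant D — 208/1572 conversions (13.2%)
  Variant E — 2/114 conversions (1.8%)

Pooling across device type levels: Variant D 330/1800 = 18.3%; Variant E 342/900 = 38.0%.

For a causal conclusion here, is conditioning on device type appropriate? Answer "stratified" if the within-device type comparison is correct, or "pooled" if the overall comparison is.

pooled

Device type here is a post-treatment variable shaped by the variant; conditioning on it would introduce bias rather than remove it. The overall comparison is the causal one.
Pooled: Variant D 18.3% vs Variant E 38.0%; Variant E is higher overall.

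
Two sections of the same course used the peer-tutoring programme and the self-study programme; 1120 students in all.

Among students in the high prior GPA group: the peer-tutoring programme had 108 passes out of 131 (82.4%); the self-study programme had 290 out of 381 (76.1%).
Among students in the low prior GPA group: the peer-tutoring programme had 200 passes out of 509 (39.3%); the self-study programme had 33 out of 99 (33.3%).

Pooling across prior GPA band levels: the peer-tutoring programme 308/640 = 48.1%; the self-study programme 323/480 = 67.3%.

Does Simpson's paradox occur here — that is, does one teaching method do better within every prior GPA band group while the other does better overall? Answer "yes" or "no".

Within each prior GPA band level (high prior GPA 82.4% vs 76.1%; low prior GPA 39.3% vs 33.3%), the peer-tutoring programme has the higher rate every time. Pooled: 48.1% vs 67.3% — the self-study programme has the higher rate overall. The two comparisons disagree.

yes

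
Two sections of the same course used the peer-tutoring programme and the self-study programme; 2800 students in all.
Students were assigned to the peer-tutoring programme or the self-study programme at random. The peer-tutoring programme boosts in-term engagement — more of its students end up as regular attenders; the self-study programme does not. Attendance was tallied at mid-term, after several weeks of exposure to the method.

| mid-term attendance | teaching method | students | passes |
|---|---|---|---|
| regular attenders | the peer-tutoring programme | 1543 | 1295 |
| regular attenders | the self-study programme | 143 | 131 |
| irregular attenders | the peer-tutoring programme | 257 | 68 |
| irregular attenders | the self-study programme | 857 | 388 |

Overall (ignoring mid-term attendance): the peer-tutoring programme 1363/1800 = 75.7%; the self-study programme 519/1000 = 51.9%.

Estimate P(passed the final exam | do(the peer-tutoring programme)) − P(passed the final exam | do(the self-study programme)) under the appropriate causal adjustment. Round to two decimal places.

+0.24

the self-study programme is higher inside every mid-term attendance stratum but the peer-tutoring programme is higher in aggregate. Whether to stratify depends on how mid-term attendance relates to the teaching method.
The distribution of mid-term attendance is itself part of what the teaching method does — it is an intermediate outcome. Holding it fixed would remove that part of the effect; the total effect is the pooled difference.
The causal difference is the pooled difference: 0.757 − 0.519 = +0.238.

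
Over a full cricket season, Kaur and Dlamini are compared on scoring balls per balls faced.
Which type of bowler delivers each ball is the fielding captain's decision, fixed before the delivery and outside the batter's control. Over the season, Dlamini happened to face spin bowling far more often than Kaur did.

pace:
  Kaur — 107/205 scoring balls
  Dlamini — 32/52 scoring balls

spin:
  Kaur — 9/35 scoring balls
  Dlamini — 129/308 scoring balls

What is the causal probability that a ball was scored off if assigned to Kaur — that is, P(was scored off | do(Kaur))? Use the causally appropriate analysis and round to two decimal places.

0.37

Bowling type satisfies the back-door criterion: it is not a descendant of the player, and it blocks the spurious path from player to outcome. Adjusting for it (i.e., using the within-bowling type rates) gives the causal effect.
Standardising Kaur to the population bowling type mix: 0.428·107/205 + 0.572·9/35 = 0.371.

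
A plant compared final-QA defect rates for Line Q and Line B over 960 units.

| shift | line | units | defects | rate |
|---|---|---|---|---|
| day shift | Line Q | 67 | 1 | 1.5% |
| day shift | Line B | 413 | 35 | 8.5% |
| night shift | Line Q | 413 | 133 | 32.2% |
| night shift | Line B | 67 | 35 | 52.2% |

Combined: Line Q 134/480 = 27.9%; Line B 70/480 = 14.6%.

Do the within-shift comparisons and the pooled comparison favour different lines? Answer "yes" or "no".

Within each shift level (day shift 1.5% vs 8.5%; night shift 32.2% vs 52.2%), Line Q has the lower rate every time. Pooled: 27.9% vs 14.6% — Line B has the lower rate overall. The two comparisons disagree.

yes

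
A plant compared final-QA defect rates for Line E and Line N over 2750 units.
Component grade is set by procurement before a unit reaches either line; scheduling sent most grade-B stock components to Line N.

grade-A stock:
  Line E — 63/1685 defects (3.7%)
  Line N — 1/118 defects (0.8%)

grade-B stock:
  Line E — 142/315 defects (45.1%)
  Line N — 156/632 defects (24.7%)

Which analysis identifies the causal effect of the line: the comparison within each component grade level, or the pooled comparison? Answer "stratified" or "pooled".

Component grade differs across lines for reasons unrelated to any effect of the line itself, and it separately predicts the outcome — a classic confounder. We must compare within component grade levels.
Within each level — grade-A stock: 3.7% vs 0.8%; grade-B stock: 45.1% vs 24.7% — Line N is lower every time.

stratified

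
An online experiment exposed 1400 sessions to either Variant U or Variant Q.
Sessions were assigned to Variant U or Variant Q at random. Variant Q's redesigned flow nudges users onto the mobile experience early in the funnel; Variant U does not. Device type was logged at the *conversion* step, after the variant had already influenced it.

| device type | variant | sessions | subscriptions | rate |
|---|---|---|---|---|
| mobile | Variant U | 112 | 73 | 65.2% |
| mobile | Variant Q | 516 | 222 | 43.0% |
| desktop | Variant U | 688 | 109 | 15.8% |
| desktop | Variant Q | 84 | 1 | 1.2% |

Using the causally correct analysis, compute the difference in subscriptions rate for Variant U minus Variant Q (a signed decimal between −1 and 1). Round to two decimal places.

Within every device type level Variant U has the higher rate, yet pooled Variant Q does — Simpson's reversal.
Device type is recorded after the variant and is itself shifted by it — it sits on the causal path from variant to outcome. Conditioning on a mediator would strip out part of the effect we want; the pooled comparison gives the total causal effect.
The causal difference is the pooled difference: 0.228 − 0.372 = -0.144.

-0.14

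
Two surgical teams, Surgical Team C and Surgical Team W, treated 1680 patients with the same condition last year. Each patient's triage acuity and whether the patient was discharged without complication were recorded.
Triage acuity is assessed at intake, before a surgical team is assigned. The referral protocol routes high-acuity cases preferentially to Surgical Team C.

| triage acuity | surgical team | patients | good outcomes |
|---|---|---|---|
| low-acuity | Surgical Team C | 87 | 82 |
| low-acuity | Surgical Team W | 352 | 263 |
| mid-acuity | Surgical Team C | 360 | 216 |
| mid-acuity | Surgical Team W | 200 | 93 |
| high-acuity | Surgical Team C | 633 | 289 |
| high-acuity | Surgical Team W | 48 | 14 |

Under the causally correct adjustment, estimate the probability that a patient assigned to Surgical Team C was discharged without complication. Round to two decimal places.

Triage acuity satisfies the back-door criterion: it is not a descendant of the surgical team, and it blocks the spurious path from surgical team to outcome. Adjusting for it (i.e., using the within-triage acuity rates) gives the causal effect.
Standardising Surgical Team C to the population triage acuity mix: 0.261·82/87 + 0.333·216/360 + 0.405·289/633 = 0.631.

0.63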